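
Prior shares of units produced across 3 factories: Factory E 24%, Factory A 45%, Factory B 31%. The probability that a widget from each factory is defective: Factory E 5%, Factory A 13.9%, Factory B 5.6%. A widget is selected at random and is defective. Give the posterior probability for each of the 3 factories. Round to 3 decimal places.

Factory E 0.131, Factory A 0.681, Factory B 0.189

Unnormalized posteriors (prior × likelihood):
  Factory E: 0.24 × 0.05 = 0.012
  Factory A: 0.45 × 0.139 = 0.06255
  Factory B: 0.31 × 0.056 = 0.01736
Normalizing constant = 0.09191.
P(Factory E | defective) = 0.012/0.09191 ≈ 0.131
P(Factory A | defective) = 0.06255/0.09191 ≈ 0.681
P(Factory B | defective) = 0.01736/0.09191 ≈ 0.189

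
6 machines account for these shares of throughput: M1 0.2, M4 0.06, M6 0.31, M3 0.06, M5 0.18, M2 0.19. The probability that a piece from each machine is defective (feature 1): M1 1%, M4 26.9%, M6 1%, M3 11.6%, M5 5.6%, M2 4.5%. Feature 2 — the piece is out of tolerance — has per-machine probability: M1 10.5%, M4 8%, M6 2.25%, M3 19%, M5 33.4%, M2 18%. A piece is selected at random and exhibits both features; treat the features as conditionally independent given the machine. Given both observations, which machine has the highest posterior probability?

M5

Prior × likelihood for each hypothesis:
  M1: 0.2 × 0.01 × 0.105 = 0.00021
  M4: 0.06 × 0.269 × 0.08 = 0.0012912
  M6: 0.31 × 0.01 × 0.0225 = 0.00006975
  M3: 0.06 × 0.116 × 0.19 = 0.0013224
  M5: 0.18 × 0.056 × 0.334 = 0.00336672
  M2: 0.19 × 0.045 × 0.18 = 0.001539
Sum = 0.00779907.
Largest term belongs to M5, so M5 is most probable.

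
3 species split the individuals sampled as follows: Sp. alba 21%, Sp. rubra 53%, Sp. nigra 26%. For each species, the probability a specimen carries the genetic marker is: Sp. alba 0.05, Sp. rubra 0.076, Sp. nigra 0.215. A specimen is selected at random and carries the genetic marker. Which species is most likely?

Unnormalized posteriors (prior × likelihood):
  Sp. alba: 0.21 × 0.05 = 0.0105
  Sp. rubra: 0.53 × 0.076 = 0.04028
  Sp. nigra: 0.26 × 0.215 = 0.0559
Sum = 0.10668.
Largest term belongs to Sp. nigra, so Sp. nigra is most probable.

Sp. nigra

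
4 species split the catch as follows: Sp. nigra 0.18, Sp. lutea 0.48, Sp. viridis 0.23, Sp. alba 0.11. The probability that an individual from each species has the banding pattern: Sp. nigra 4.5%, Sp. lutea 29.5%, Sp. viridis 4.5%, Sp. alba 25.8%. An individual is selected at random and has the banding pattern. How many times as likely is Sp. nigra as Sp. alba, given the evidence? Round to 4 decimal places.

0.2854

Unnormalized posteriors (prior × likelihood):
  Sp. nigra: 0.18 × 0.045 = 0.0081
  Sp. lutea: 0.48 × 0.295 = 0.1416
  Sp. viridis: 0.23 × 0.045 = 0.01035
  Sp. alba: 0.11 × 0.258 = 0.02838
Total = 0.18843.
The ratio is 0.0081 / 0.02838 (the normalizer cancels) = 0.2854.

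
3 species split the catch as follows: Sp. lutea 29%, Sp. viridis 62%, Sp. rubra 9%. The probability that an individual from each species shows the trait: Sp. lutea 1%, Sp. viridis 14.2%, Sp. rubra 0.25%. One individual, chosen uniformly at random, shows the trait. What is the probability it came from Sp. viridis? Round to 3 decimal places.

Unnormalized posteriors (prior × likelihood):
  Sp. lutea: 0.29 × 0.01 = 0.0029
  Sp. viridis: 0.62 × 0.142 = 0.08804
  Sp. rubra: 0.09 × 0.0025 = 0.000225
Total = 0.091165.
P(Sp. viridis | evidence) = 0.08804 / 0.091165 ≈ 0.966.

0.966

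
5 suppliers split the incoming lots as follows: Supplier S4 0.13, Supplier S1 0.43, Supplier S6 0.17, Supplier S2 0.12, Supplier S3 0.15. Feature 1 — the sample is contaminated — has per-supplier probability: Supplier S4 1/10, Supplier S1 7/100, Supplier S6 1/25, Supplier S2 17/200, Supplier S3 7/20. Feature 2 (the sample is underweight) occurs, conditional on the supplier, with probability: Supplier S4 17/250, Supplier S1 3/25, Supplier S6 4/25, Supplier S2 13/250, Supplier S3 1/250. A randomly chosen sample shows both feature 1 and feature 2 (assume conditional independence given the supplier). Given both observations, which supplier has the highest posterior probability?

Supplier S1

Unnormalized posteriors (prior × likelihood):
  Supplier S4: 0.13 × 0.1 × 0.068 = 0.000884
  Supplier S1: 0.43 × 0.07 × 0.12 = 0.003612
  Supplier S6: 0.17 × 0.04 × 0.16 = 0.001088
  Supplier S2: 0.12 × 0.085 × 0.052 = 0.0005304
  Supplier S3: 0.15 × 0.35 × 0.004 = 0.00021
Sum = 0.0063244.
Largest term belongs to Supplier S1, so Supplier S1 is most probable.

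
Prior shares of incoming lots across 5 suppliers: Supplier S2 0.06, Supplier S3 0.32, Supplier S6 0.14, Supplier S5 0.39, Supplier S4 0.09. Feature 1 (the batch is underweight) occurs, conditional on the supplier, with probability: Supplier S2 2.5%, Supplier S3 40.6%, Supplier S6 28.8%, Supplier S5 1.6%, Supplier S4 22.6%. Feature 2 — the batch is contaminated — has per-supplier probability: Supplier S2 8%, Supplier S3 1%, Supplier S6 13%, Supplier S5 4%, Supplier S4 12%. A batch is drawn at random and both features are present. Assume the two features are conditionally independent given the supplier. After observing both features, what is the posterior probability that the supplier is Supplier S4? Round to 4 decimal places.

0.2610

By Bayes' rule, posterior ∝ prior × likelihood:
  Supplier S2: 0.06 × 0.025 × 0.08 = 0.00012
  Supplier S3: 0.32 × 0.406 × 0.01 = 0.0012992
  Supplier S6: 0.14 × 0.288 × 0.13 = 0.0052416
  Supplier S5: 0.39 × 0.016 × 0.04 = 0.0002496
  Supplier S4: 0.09 × 0.226 × 0.12 = 0.0024408
Sum = 0.0093512.
P(Supplier S4 | evidence) = 0.0024408 / 0.0093512 ≈ 0.2610.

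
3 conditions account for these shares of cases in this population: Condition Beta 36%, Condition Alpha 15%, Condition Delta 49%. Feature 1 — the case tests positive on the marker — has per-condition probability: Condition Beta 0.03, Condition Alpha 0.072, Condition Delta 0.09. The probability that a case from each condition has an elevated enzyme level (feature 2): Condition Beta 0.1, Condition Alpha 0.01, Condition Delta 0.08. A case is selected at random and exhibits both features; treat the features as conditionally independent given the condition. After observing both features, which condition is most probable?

Prior × likelihood for each hypothesis:
  Condition Beta: 0.36 × 0.03 × 0.1 = 0.00108
  Condition Alpha: 0.15 × 0.072 × 0.01 = 0.000108
  Condition Delta: 0.49 × 0.09 × 0.08 = 0.003528
Normalizing constant = 0.004716.
Largest term belongs to Condition Delta, so Condition Delta is most probable.

Condition Delta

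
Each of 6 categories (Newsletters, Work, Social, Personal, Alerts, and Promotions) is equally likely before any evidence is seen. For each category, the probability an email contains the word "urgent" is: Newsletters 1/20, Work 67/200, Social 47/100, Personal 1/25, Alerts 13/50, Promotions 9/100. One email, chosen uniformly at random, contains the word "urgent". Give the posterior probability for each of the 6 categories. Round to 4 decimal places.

Newsletters 0.0402, Work 0.2691, Social 0.3775, Personal 0.0321, Alerts 0.2088, Promotions 0.0723

With a uniform prior (1/6 each), posterior ∝ likelihood:
  Newsletters: 0.05
  Work: 0.335
  Social: 0.47
  Personal: 0.04
  Alerts: 0.26
  Promotions: 0.09
Total = 1.245.
P(Newsletters | urgent-flag) = 0.05/1.245 ≈ 0.0402
P(Work | urgent-flag) = 0.335/1.245 ≈ 0.2691
P(Social | urgent-flag) = 0.47/1.245 ≈ 0.3775
P(Personal | urgent-flag) = 0.04/1.245 ≈ 0.0321
P(Alerts | urgent-flag) = 0.26/1.245 ≈ 0.2088
P(Promotions | urgent-flag) = 0.09/1.245 ≈ 0.0723
(Check: 0.0402+0.2691+0.3775+0.0321+0.2088+0.0723 = 1.0000.)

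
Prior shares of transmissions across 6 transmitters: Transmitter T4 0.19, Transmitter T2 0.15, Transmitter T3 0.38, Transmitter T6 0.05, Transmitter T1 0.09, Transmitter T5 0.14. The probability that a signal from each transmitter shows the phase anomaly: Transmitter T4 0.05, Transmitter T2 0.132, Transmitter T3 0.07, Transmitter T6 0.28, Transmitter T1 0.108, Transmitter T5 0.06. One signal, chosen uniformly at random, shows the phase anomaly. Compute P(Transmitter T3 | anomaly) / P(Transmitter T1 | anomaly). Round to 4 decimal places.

2.7366

Compute prior × likelihood for every hypothesis:
  Transmitter T4: 0.19 × 0.05 = 0.0095
  Transmitter T2: 0.15 × 0.132 = 0.0198
  Transmitter T3: 0.38 × 0.07 = 0.0266
  Transmitter T6: 0.05 × 0.28 = 0.014
  Transmitter T1: 0.09 × 0.108 = 0.00972
  Transmitter T5: 0.14 × 0.06 = 0.0084
Normalizing constant = 0.08802.
The ratio is 0.0266 / 0.00972 (the normalizer cancels) = 2.7366.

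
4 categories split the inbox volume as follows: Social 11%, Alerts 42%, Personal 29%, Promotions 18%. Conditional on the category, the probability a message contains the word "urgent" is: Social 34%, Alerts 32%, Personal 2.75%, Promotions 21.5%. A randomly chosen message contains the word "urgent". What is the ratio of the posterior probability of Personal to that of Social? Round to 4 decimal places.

Prior × likelihood for each hypothesis:
  Social: 0.11 × 0.34 = 0.0374
  Alerts: 0.42 × 0.32 = 0.1344
  Personal: 0.29 × 0.0275 = 0.007975
  Promotions: 0.18 × 0.215 = 0.0387
Sum = 0.218475.
The ratio is 0.007975 / 0.0374 (the normalizer cancels) = 0.2132.

0.2132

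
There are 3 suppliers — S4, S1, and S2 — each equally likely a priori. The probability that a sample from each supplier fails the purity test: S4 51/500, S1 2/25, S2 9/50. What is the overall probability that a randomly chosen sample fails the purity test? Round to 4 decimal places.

0.1207

Since the prior is uniform, the posterior is proportional to the likelihood:
  S4: 0.102
  S1: 0.08
  S2: 0.18
P(off-spec) = (1/3) × (0.102 + 0.08 + 0.18) = 0.362/3 ≈ 0.1207.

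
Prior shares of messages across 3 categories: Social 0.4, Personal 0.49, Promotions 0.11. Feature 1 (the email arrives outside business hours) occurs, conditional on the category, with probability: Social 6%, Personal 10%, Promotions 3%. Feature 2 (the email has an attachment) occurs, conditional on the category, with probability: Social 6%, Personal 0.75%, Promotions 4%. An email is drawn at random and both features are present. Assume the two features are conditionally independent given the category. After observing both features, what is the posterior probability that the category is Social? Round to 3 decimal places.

By Bayes' rule, posterior ∝ prior × likelihood:
  Social: 0.4 × 0.06 × 0.06 = 0.00144
  Personal: 0.49 × 0.1 × 0.0075 = 0.0003675
  Promotions: 0.11 × 0.03 × 0.04 = 0.000132
Sum = 0.0019395.
P(Social | evidence) = 0.00144 / 0.0019395 ≈ 0.742.

0.742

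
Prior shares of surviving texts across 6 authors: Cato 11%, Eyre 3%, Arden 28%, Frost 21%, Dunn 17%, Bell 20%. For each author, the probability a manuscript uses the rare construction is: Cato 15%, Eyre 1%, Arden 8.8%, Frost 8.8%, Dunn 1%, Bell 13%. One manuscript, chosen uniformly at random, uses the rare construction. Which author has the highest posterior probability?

Prior × likelihood for each hypothesis:
  Cato: 0.11 × 0.15 = 0.0165
  Eyre: 0.03 × 0.01 = 0.0003
  Arden: 0.28 × 0.088 = 0.02464
  Frost: 0.21 × 0.088 = 0.01848
  Dunn: 0.17 × 0.01 = 0.0017
  Bell: 0.2 × 0.13 = 0.026
Total = 0.08762.
Largest term belongs to Bell, so Bell is most probable.

Bell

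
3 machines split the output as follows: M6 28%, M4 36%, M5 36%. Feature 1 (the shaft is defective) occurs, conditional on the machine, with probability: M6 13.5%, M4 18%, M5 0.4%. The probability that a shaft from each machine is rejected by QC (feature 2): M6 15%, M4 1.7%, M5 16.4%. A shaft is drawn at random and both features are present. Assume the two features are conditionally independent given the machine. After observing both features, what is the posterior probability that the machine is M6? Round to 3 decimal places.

By Bayes' rule, posterior ∝ prior × likelihood:
  M6: 0.28 × 0.135 × 0.15 = 0.00567
  M4: 0.36 × 0.18 × 0.017 = 0.0011016
  M5: 0.36 × 0.004 × 0.164 = 0.00023616
Sum = 0.00700776.
P(M6 | evidence) = 0.00567 / 0.00700776 ≈ 0.809.

0.809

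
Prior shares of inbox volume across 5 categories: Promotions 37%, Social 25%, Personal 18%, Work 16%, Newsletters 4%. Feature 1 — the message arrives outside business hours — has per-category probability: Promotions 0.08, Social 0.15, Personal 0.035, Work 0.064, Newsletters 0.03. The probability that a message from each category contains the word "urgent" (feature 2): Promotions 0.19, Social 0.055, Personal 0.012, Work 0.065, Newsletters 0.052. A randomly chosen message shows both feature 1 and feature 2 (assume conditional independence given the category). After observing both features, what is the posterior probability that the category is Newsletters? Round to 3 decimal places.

0.007

Prior × likelihood for each hypothesis:
  Promotions: 0.37 × 0.08 × 0.19 = 0.005624
  Social: 0.25 × 0.15 × 0.055 = 0.0020625
  Personal: 0.18 × 0.035 × 0.012 = 0.0000756
  Work: 0.16 × 0.064 × 0.065 = 0.0006656
  Newsletters: 0.04 × 0.03 × 0.052 = 0.0000624
Sum = 0.0084901.
P(Newsletters | evidence) = 0.0000624 / 0.0084901 ≈ 0.007.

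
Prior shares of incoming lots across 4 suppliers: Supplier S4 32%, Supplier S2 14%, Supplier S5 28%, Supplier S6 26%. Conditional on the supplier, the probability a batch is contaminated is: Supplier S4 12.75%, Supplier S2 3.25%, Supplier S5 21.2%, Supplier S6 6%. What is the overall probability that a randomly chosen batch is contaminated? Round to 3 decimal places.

0.120

Prior × likelihood for each hypothesis:
  Supplier S4: 0.32 × 0.1275 = 0.0408
  Supplier S2: 0.14 × 0.0325 = 0.00455
  Supplier S5: 0.28 × 0.212 = 0.05936
  Supplier S6: 0.26 × 0.06 = 0.0156
P(contaminated) = 0.0408 + 0.00455 + 0.05936 + 0.0156 = 0.12031 → 0.120.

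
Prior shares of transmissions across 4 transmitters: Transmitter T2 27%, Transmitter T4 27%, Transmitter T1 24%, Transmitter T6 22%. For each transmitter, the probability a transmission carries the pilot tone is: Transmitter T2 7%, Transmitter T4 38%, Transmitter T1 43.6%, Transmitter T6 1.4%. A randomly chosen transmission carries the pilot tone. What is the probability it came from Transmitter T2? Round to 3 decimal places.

0.082

Unnormalized posteriors (prior × likelihood):
  Transmitter T2: 0.27 × 0.07 = 0.0189
  Transmitter T4: 0.27 × 0.38 = 0.1026
  Transmitter T1: 0.24 × 0.436 = 0.10464
  Transmitter T6: 0.22 × 0.014 = 0.00308
Normalizing constant = 0.22922.
P(Transmitter T2 | evidence) = 0.0189 / 0.22922 ≈ 0.082.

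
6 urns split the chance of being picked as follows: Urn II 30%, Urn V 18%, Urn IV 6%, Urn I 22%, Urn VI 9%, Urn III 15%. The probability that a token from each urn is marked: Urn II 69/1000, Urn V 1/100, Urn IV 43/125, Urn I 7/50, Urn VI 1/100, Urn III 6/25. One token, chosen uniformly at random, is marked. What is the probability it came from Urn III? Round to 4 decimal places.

Prior × likelihood for each hypothesis:
  Urn II: 0.3 × 0.069 = 0.0207
  Urn V: 0.18 × 0.01 = 0.0018
  Urn IV: 0.06 × 0.344 = 0.02064
  Urn I: 0.22 × 0.14 = 0.0308
  Urn VI: 0.09 × 0.01 = 0.0009
  Urn III: 0.15 × 0.24 = 0.036
Total = 0.11084.
P(Urn III | evidence) = 0.036 / 0.11084 ≈ 0.3248.

0.3248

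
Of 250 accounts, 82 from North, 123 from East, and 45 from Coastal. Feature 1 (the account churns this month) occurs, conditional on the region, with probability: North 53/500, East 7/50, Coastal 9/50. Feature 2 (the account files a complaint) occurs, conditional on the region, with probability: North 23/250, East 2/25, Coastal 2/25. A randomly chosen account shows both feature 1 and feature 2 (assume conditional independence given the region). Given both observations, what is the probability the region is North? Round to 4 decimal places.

0.2830

Compute prior × likelihood for every hypothesis:
  North: 0.328 × 0.106 × 0.092 = 0.003198656
  East: 0.492 × 0.14 × 0.08 = 0.0055104
  Coastal: 0.18 × 0.18 × 0.08 = 0.002592
Sum = 0.011301056.
P(North | evidence) = 0.003198656 / 0.011301056 ≈ 0.2830.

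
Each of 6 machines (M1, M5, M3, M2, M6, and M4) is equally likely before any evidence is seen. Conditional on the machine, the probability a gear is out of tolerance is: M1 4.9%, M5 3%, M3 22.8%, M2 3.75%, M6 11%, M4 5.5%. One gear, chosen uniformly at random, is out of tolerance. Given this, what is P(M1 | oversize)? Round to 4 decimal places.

0.0962

Since the prior is uniform, the posterior is proportional to the likelihood:
  M1: 0.049
  M5: 0.03
  M3: 0.228
  M2: 0.0375
  M6: 0.11
  M4: 0.055
Normalizing constant = 0.5095.
P(M1 | evidence) = 0.049 / 0.5095 ≈ 0.0962.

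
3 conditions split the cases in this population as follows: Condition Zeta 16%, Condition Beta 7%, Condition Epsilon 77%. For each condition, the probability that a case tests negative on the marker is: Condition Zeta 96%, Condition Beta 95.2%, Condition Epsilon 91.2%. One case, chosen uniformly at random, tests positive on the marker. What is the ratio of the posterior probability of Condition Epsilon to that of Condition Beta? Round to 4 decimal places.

20.1667

Taking complements, P(marker-positive | each) = Condition Zeta 0.04, Condition Beta 0.048, Condition Epsilon 0.088.
Compute prior × likelihood for every hypothesis:
  Condition Zeta: 0.16 × 0.04 = 0.0064
  Condition Beta: 0.07 × 0.048 = 0.00336
  Condition Epsilon: 0.77 × 0.088 = 0.06776
Normalizing constant = 0.07752.
The ratio is 0.06776 / 0.00336 (the normalizer cancels) = 20.1667.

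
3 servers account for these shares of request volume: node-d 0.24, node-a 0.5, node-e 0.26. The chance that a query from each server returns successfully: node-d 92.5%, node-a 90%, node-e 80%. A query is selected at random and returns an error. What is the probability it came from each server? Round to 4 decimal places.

node-d 0.1500, node-a 0.4167, node-e 0.4333

Taking complements, P(error | each) = node-d 0.075, node-a 0.1, node-e 0.2.
Prior × likelihood for each hypothesis:
  node-d: 0.24 × 0.075 = 0.018
  node-a: 0.5 × 0.1 = 0.05
  node-e: 0.26 × 0.2 = 0.052
Total = 0.12.
P(node-d | error) = 0.018/0.12 ≈ 0.1500
P(node-a | error) = 0.05/0.12 ≈ 0.4167
P(node-e | error) = 0.052/0.12 ≈ 0.4333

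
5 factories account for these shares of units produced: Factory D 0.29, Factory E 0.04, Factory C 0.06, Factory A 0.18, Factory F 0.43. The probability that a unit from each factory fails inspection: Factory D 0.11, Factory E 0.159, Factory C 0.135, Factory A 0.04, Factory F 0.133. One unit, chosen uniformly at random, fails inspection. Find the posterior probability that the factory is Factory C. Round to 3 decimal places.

0.073

Prior × likelihood for each hypothesis:
  Factory D: 0.29 × 0.11 = 0.0319
  Factory E: 0.04 × 0.159 = 0.00636
  Factory C: 0.06 × 0.135 = 0.0081
  Factory A: 0.18 × 0.04 = 0.0072
  Factory F: 0.43 × 0.133 = 0.05719
Total = 0.11075.
P(Factory C | evidence) = 0.0081 / 0.11075 ≈ 0.073.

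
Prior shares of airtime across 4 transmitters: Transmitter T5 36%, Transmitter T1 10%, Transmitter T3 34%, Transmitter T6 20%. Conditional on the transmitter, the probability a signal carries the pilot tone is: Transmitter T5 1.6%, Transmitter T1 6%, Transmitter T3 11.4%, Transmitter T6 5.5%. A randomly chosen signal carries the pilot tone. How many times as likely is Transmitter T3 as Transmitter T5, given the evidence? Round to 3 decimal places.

6.729

Unnormalized posteriors (prior × likelihood):
  Transmitter T5: 0.36 × 0.016 = 0.00576
  Transmitter T1: 0.1 × 0.06 = 0.006
  Transmitter T3: 0.34 × 0.114 = 0.03876
  Transmitter T6: 0.2 × 0.055 = 0.011
Total = 0.06152.
The ratio is 0.03876 / 0.00576 (the normalizer cancels) = 6.729.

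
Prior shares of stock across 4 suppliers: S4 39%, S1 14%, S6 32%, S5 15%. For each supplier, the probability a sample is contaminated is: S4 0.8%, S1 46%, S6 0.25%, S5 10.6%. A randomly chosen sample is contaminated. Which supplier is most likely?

S1

Compute prior × likelihood for every hypothesis:
  S4: 0.39 × 0.008 = 0.00312
  S1: 0.14 × 0.46 = 0.0644
  S6: 0.32 × 0.0025 = 0.0008
  S5: 0.15 × 0.106 = 0.0159
Sum = 0.08422.
Largest term belongs to S1, so S1 is most probable.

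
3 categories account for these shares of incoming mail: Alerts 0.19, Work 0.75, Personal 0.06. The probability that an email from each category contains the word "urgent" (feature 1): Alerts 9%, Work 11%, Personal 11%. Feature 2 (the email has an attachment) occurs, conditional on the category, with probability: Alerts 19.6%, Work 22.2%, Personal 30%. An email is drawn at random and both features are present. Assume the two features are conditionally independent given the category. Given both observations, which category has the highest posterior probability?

Compute prior × likelihood for every hypothesis:
  Alerts: 0.19 × 0.09 × 0.196 = 0.0033516
  Work: 0.75 × 0.11 × 0.222 = 0.018315
  Personal: 0.06 × 0.11 × 0.3 = 0.00198
Total = 0.0236466.
Largest term belongs to Work, so Work is most probable.

Work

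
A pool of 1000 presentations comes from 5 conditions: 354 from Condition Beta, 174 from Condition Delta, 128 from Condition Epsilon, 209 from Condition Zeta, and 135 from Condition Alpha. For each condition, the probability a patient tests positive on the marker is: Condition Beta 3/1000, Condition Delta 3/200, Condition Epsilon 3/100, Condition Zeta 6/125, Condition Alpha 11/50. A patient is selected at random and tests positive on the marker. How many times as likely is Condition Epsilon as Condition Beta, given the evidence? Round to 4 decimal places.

By Bayes' rule, posterior ∝ prior × likelihood:
  Condition Beta: 0.354 × 0.003 = 0.001062
  Condition Delta: 0.174 × 0.015 = 0.00261
  Condition Epsilon: 0.128 × 0.03 = 0.00384
  Condition Zeta: 0.209 × 0.048 = 0.010032
  Condition Alpha: 0.135 × 0.22 = 0.0297
Total = 0.047244.
The ratio is 0.00384 / 0.001062 (the normalizer cancels) = 3.6158.

3.6158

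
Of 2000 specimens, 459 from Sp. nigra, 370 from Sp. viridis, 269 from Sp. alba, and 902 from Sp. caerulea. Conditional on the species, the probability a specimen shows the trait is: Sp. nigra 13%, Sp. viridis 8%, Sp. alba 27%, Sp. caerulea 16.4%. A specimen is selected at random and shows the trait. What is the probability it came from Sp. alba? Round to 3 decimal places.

0.234

Unnormalized posteriors (prior × likelihood):
  Sp. nigra: 0.2295 × 0.13 = 0.029835
  Sp. viridis: 0.185 × 0.08 = 0.0148
  Sp. alba: 0.1345 × 0.27 = 0.036315
  Sp. caerulea: 0.451 × 0.164 = 0.073964
Normalizing constant = 0.154914.
P(Sp. alba | evidence) = 0.036315 / 0.154914 ≈ 0.234.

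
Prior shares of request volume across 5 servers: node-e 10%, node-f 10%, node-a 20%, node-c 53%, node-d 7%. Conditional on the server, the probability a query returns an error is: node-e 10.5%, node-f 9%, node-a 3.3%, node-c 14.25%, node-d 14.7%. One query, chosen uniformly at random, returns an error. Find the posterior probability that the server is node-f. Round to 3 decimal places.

Compute prior × likelihood for every hypothesis:
  node-e: 0.1 × 0.105 = 0.0105
  node-f: 0.1 × 0.09 = 0.009
  node-a: 0.2 × 0.033 = 0.0066
  node-c: 0.53 × 0.1425 = 0.075525
  node-d: 0.07 × 0.147 = 0.01029
Total = 0.111915.
P(node-f | evidence) = 0.009 / 0.111915 ≈ 0.080.

0.080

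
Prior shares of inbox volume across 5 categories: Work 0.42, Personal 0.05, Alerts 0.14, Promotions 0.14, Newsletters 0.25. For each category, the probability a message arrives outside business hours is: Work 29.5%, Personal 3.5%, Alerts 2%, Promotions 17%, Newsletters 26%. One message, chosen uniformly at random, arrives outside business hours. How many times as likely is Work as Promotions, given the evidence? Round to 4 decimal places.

Unnormalized posteriors (prior × likelihood):
  Work: 0.42 × 0.295 = 0.1239
  Personal: 0.05 × 0.035 = 0.00175
  Alerts: 0.14 × 0.02 = 0.0028
  Promotions: 0.14 × 0.17 = 0.0238
  Newsletters: 0.25 × 0.26 = 0.065
Total = 0.21725.
The ratio is 0.1239 / 0.0238 (the normalizer cancels) = 5.2059.

5.2059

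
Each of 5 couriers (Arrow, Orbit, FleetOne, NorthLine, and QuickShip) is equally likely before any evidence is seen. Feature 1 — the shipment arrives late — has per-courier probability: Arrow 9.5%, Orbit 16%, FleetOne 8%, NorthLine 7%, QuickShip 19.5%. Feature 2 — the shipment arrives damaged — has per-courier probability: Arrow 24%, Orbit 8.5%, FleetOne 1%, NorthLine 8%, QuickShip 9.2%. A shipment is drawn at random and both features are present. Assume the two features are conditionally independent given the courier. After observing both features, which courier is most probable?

Arrow

Since the prior is uniform, the posterior is proportional to the likelihood:
  Arrow: 0.095 × 0.24 = 0.0228
  Orbit: 0.16 × 0.085 = 0.0136
  FleetOne: 0.08 × 0.01 = 0.0008
  NorthLine: 0.07 × 0.08 = 0.0056
  QuickShip: 0.195 × 0.092 = 0.01794
Total = 0.06074.
Largest term belongs to Arrow, so Arrow is most probable.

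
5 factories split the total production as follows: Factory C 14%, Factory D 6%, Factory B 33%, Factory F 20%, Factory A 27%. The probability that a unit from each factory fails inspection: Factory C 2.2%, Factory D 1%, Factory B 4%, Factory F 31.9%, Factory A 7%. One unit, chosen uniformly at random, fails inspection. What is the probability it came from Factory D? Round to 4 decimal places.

0.0060

By Bayes' rule, posterior ∝ prior × likelihood:
  Factory C: 0.14 × 0.022 = 0.00308
  Factory D: 0.06 × 0.01 = 0.0006
  Factory B: 0.33 × 0.04 = 0.0132
  Factory F: 0.2 × 0.319 = 0.0638
  Factory A: 0.27 × 0.07 = 0.0189
Sum = 0.09958.
P(Factory D | evidence) = 0.0006 / 0.09958 ≈ 0.0060.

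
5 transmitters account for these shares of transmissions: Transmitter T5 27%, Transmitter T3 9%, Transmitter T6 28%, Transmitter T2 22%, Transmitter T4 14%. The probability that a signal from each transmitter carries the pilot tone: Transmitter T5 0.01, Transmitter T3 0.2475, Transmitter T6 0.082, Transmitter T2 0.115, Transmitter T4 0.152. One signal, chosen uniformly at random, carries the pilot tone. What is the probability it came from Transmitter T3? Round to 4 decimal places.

Compute prior × likelihood for every hypothesis:
  Transmitter T5: 0.27 × 0.01 = 0.0027
  Transmitter T3: 0.09 × 0.2475 = 0.022275
  Transmitter T6: 0.28 × 0.082 = 0.02296
  Transmitter T2: 0.22 × 0.115 = 0.0253
  Transmitter T4: 0.14 × 0.152 = 0.02128
Total = 0.094515.
P(Transmitter T3 | evidence) = 0.022275 / 0.094515 ≈ 0.2357.

0.2357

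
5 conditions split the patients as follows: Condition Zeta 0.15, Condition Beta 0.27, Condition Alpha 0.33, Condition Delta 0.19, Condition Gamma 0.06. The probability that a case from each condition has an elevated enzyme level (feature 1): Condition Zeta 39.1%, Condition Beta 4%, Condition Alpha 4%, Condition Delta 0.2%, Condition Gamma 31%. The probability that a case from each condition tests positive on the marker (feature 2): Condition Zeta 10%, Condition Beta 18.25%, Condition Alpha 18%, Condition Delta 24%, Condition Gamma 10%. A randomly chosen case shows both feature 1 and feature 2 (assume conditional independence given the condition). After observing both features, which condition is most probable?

Condition Zeta

Prior × likelihood for each hypothesis:
  Condition Zeta: 0.15 × 0.391 × 0.1 = 0.005865
  Condition Beta: 0.27 × 0.04 × 0.1825 = 0.001971
  Condition Alpha: 0.33 × 0.04 × 0.18 = 0.002376
  Condition Delta: 0.19 × 0.002 × 0.24 = 0.0000912
  Condition Gamma: 0.06 × 0.31 × 0.1 = 0.00186
Total = 0.0121632.
Largest term belongs to Condition Zeta, so Condition Zeta is most probable.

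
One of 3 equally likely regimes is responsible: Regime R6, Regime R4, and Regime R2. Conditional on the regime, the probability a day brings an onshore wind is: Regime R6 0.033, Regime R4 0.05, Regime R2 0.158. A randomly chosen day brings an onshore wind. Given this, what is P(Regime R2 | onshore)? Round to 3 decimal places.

Since the prior is uniform, the posterior is proportional to the likelihood:
  Regime R6: 0.033
  Regime R4: 0.05
  Regime R2: 0.158
Sum = 0.241.
P(Regime R2 | evidence) = 0.158 / 0.241 ≈ 0.656.

0.656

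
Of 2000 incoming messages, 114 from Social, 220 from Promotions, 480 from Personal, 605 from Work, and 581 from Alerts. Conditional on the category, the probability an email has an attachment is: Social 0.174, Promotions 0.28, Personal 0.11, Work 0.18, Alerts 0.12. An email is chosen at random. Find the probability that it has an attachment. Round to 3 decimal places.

0.156

Prior × likelihood for each hypothesis:
  Social: 0.057 × 0.174 = 0.009918
  Promotions: 0.11 × 0.28 = 0.0308
  Personal: 0.24 × 0.11 = 0.0264
  Work: 0.3025 × 0.18 = 0.05445
  Alerts: 0.2905 × 0.12 = 0.03486
P(attachment) = 0.009918 + 0.0308 + 0.0264 + 0.05445 + 0.03486 = 0.156428 → 0.156.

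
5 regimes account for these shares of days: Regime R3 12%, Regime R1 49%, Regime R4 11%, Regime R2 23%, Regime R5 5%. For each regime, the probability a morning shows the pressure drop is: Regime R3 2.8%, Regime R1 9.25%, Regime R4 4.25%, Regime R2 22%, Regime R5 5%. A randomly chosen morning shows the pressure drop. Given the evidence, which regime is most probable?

Regime R2

Prior × likelihood for each hypothesis:
  Regime R3: 0.12 × 0.028 = 0.00336
  Regime R1: 0.49 × 0.0925 = 0.045325
  Regime R4: 0.11 × 0.0425 = 0.004675
  Regime R2: 0.23 × 0.22 = 0.0506
  Regime R5: 0.05 × 0.05 = 0.0025
Sum = 0.10646.
Largest term belongs to Regime R2, so Regime R2 is most probable.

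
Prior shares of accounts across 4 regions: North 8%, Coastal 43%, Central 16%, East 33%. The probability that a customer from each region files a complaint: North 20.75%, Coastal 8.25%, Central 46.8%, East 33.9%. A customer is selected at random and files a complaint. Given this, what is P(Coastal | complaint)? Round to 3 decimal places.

Prior × likelihood for each hypothesis:
  North: 0.08 × 0.2075 = 0.0166
  Coastal: 0.43 × 0.0825 = 0.035475
  Central: 0.16 × 0.468 = 0.07488
  East: 0.33 × 0.339 = 0.11187
Normalizing constant = 0.238825.
P(Coastal | evidence) = 0.035475 / 0.238825 ≈ 0.149.

0.149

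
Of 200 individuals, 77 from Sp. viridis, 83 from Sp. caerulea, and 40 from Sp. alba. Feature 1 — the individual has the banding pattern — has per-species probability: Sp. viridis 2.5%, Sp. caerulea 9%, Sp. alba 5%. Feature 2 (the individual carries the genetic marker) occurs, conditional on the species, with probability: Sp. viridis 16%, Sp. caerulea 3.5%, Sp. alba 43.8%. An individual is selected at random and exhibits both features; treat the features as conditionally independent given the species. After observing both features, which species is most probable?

Unnormalized posteriors (prior × likelihood):
  Sp. viridis: 0.385 × 0.025 × 0.16 = 0.00154
  Sp. caerulea: 0.415 × 0.09 × 0.035 = 0.00130725
  Sp. alba: 0.2 × 0.05 × 0.438 = 0.00438
Sum = 0.00722725.
Largest term belongs to Sp. alba, so Sp. alba is most probable.

Sp. alba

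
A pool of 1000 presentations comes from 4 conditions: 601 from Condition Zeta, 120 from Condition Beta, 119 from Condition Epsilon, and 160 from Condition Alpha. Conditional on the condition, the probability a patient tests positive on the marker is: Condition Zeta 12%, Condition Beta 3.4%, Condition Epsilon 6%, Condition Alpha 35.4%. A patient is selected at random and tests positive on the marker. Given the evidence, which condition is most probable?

Condition Zeta

By Bayes' rule, posterior ∝ prior × likelihood:
  Condition Zeta: 0.601 × 0.12 = 0.07212
  Condition Beta: 0.12 × 0.034 = 0.00408
  Condition Epsilon: 0.119 × 0.06 = 0.00714
  Condition Alpha: 0.16 × 0.354 = 0.05664
Sum = 0.13998.
Largest term belongs to Condition Zeta, so Condition Zeta is most probable.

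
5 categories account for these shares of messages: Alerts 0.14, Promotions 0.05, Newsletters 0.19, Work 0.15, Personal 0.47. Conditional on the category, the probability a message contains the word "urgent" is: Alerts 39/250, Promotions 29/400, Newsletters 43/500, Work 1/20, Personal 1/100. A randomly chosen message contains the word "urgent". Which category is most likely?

Compute prior × likelihood for every hypothesis:
  Alerts: 0.14 × 0.156 = 0.02184
  Promotions: 0.05 × 0.0725 = 0.003625
  Newsletters: 0.19 × 0.086 = 0.01634
  Work: 0.15 × 0.05 = 0.0075
  Personal: 0.47 × 0.01 = 0.0047
Sum = 0.054005.
Largest term belongs to Alerts, so Alerts is most probable.

Alerts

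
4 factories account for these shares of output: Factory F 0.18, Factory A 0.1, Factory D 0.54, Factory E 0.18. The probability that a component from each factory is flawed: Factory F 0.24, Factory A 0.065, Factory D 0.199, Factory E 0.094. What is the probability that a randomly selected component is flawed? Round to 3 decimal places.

Prior × likelihood for each hypothesis:
  Factory F: 0.18 × 0.24 = 0.0432
  Factory A: 0.1 × 0.065 = 0.0065
  Factory D: 0.54 × 0.199 = 0.10746
  Factory E: 0.18 × 0.094 = 0.01692
P(flawed) = 0.0432 + 0.0065 + 0.10746 + 0.01692 = 0.17408 → 0.174.

0.174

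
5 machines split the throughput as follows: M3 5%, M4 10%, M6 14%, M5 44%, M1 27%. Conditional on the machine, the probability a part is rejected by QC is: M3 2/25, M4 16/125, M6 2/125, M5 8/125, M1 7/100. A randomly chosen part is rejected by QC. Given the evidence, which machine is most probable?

Compute prior × likelihood for every hypothesis:
  M3: 0.05 × 0.08 = 0.004
  M4: 0.1 × 0.128 = 0.0128
  M6: 0.14 × 0.016 = 0.00224
  M5: 0.44 × 0.064 = 0.02816
  M1: 0.27 × 0.07 = 0.0189
Total = 0.0661.
Largest term belongs to M5, so M5 is most probable.

M5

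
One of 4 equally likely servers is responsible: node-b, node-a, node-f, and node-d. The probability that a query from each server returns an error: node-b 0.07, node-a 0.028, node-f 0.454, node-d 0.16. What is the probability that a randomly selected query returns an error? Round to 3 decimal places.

0.178

Since the prior is uniform, the posterior is proportional to the likelihood:
  node-b: 0.07
  node-a: 0.028
  node-f: 0.454
  node-d: 0.16
P(error) = (1/4) × (0.07 + 0.028 + 0.454 + 0.16) = 0.712/4 ≈ 0.178.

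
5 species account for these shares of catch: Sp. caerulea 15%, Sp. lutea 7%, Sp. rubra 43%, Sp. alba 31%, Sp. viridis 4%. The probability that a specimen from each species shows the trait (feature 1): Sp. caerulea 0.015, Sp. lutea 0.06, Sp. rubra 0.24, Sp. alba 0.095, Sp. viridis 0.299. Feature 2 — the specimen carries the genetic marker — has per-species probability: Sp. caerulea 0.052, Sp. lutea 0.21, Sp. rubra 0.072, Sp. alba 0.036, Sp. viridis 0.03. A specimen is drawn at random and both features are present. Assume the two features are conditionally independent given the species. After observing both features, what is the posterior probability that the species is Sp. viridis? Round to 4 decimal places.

0.0364

Prior × likelihood for each hypothesis:
  Sp. caerulea: 0.15 × 0.015 × 0.052 = 0.000117
  Sp. lutea: 0.07 × 0.06 × 0.21 = 0.000882
  Sp. rubra: 0.43 × 0.24 × 0.072 = 0.0074304
  Sp. alba: 0.31 × 0.095 × 0.036 = 0.0010602
  Sp. viridis: 0.04 × 0.299 × 0.03 = 0.0003588
Total = 0.0098484.
P(Sp. viridis | evidence) = 0.0003588 / 0.0098484 ≈ 0.0364.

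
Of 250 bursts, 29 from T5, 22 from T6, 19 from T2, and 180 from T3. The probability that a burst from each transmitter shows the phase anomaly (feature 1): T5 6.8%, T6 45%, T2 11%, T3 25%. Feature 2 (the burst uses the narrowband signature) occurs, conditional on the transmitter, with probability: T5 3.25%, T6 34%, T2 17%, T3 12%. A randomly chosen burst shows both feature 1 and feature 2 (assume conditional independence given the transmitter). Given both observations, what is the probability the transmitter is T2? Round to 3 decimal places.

By Bayes' rule, posterior ∝ prior × likelihood:
  T5: 0.116 × 0.068 × 0.0325 = 0.00025636
  T6: 0.088 × 0.45 × 0.34 = 0.013464
  T2: 0.076 × 0.11 × 0.17 = 0.0014212
  T3: 0.72 × 0.25 × 0.12 = 0.0216
Total = 0.03674156.
P(T2 | evidence) = 0.0014212 / 0.03674156 ≈ 0.039.

0.039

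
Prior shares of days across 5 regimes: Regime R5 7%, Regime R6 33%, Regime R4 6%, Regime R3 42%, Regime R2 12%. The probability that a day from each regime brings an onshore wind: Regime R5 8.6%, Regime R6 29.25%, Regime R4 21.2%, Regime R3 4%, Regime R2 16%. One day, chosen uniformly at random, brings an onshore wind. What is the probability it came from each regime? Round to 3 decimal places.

Regime R5 0.040, Regime R6 0.638, Regime R4 0.084, Regime R3 0.111, Regime R2 0.127

Compute prior × likelihood for every hypothesis:
  Regime R5: 0.07 × 0.086 = 0.00602
  Regime R6: 0.33 × 0.2925 = 0.096525
  Regime R4: 0.06 × 0.212 = 0.01272
  Regime R3: 0.42 × 0.04 = 0.0168
  Regime R2: 0.12 × 0.16 = 0.0192
Sum = 0.151265.
P(Regime R5 | onshore) = 0.00602/0.151265 ≈ 0.040
P(Regime R6 | onshore) = 0.096525/0.151265 ≈ 0.638
P(Regime R4 | onshore) = 0.01272/0.151265 ≈ 0.084
P(Regime R3 | onshore) = 0.0168/0.151265 ≈ 0.111
P(Regime R2 | onshore) = 0.0192/0.151265 ≈ 0.127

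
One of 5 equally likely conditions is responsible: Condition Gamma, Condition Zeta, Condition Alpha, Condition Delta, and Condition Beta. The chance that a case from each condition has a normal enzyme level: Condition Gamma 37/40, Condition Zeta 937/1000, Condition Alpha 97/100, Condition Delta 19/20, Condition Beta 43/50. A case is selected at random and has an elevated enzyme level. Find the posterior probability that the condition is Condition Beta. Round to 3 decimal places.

0.391

Taking complements, P(elevated | each) = Condition Gamma 0.075, Condition Zeta 0.063, Condition Alpha 0.03, Condition Delta 0.05, Condition Beta 0.14.
Since the prior is uniform, the posterior is proportional to the likelihood:
  Condition Gamma: 0.075
  Condition Zeta: 0.063
  Condition Alpha: 0.03
  Condition Delta: 0.05
  Condition Beta: 0.14
Sum = 0.358.
P(Condition Beta | evidence) = 0.14 / 0.358 ≈ 0.391.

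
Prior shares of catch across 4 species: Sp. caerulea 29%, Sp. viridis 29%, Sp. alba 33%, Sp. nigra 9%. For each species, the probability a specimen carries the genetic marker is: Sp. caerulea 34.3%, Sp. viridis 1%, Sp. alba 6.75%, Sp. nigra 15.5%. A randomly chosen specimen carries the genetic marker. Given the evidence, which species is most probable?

Unnormalized posteriors (prior × likelihood):
  Sp. caerulea: 0.29 × 0.343 = 0.09947
  Sp. viridis: 0.29 × 0.01 = 0.0029
  Sp. alba: 0.33 × 0.0675 = 0.022275
  Sp. nigra: 0.09 × 0.155 = 0.01395
Sum = 0.138595.
Largest term belongs to Sp. caerulea, so Sp. caerulea is most probable.

Sp. caerulea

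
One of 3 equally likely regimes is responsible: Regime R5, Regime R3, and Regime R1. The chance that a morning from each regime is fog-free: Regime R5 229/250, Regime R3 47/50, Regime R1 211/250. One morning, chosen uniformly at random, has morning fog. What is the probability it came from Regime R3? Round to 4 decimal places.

Taking complements, P(fog | each) = Regime R5 0.084, Regime R3 0.06, Regime R1 0.156.
Since the prior is uniform, the posterior is proportional to the likelihood:
  Regime R5: 0.084
  Regime R3: 0.06
  Regime R1: 0.156
Sum = 0.3.
P(Regime R3 | evidence) = 0.06 / 0.3 ≈ 0.2000.

0.2000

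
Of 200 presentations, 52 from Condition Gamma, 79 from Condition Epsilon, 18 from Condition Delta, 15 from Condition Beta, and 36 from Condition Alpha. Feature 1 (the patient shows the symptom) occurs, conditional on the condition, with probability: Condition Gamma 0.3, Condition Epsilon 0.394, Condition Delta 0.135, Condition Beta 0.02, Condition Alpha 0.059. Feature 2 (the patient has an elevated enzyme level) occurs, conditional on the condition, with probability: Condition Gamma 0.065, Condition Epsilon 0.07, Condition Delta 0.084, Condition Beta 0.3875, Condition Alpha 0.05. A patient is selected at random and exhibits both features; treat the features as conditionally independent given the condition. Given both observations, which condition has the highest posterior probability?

By Bayes' rule, posterior ∝ prior × likelihood:
  Condition Gamma: 0.26 × 0.3 × 0.065 = 0.00507
  Condition Epsilon: 0.395 × 0.394 × 0.07 = 0.0108941
  Condition Delta: 0.09 × 0.135 × 0.084 = 0.0010206
  Condition Beta: 0.075 × 0.02 × 0.3875 = 0.00058125
  Condition Alpha: 0.18 × 0.059 × 0.05 = 0.000531
Total = 0.01809695.
Largest term belongs to Condition Epsilon, so Condition Epsilon is most probable.

Condition Epsilon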